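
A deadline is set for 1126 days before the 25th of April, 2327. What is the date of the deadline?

the 25th of March, 2324

Count 1126 days before April 25, 2327:
March 25, 2324 → March 25, 2325: 365 days.
March 25, 2325 → March 25, 2326: 365 days.
March 25, 2326 → March 25, 2327: 365 days.
March 2327: 31 − 25 = 6 days remain.
April 1–25, 2327: 25 days.
Residual: 31 days.
Total: 1126 days.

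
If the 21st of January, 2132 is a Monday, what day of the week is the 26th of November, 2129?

Saturday

Count forward from the earlier date (November 26, 2129) to the later (January 21, 2132):
November 26, 2129 → November 26, 2130: 365 days.
November 26, 2130 → November 26, 2131: 365 days.
November 2131: 30 − 26 = 4 days remain.
Then December (31): 31 days.
January 1–21, 2132: 21 days.
Residual: 56 days.
Total: 786 days.
786 mod 7 = 2, so 2 days before Monday is Saturday.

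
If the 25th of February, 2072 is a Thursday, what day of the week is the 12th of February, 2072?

Friday

Count forward from the earlier date (February 12, 2072) to the later (February 25, 2072):
Within February 2072: 25 − 12 = 13 days.
13 mod 7 = 6, so 6 days before Thursday is Friday.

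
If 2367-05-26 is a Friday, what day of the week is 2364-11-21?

Count forward from the earlier date (November 21, 2364) to the later (May 26, 2367):
November 21, 2364 → November 21, 2365: 365 days.
November 21, 2365 → November 21, 2366: 365 days.
November 2366: 30 − 21 = 9 days remain.
Then December (31), January (31), February 2367 (28), March (31), April (30): 31 + 31 + 28 + 31 + 30 = 151 days.
May 1–26, 2367: 26 days.
Residual: 186 days.
Total: 916 days.
916 mod 7 = 6, so 6 days before Friday is Saturday.

Saturday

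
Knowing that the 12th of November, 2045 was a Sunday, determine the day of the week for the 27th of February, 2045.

Monday

Count forward from the earlier date (February 27, 2045) to the later (November 12, 2045):
February 2045: 28 − 27 = 1 day remains (2045 is not a leap year, so February has 28 days).
Then March (31), April (30), May (31), June (30), July (31), August (31), September (30), October (31): 31 + 30 + 31 + 30 + 31 + 31 + 30 + 31 = 245 days.
November 1–12, 2045: 12 days.
Total: 1 + 245 + 12 = 258 days.
258 mod 7 = 6, so 6 days before Sunday is Monday.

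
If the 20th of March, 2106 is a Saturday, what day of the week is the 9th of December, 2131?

Sunday

Day-of-year of March 20, 2106: 79.
Day-of-year of December 9, 2131: 343.
2106 has 365 days, so 365 − 79 = 286 days remain in 2106.
Full years 2107–2130: 18 common + 6 leap = 18×365 + 6×366 = 8766 days.
Total: 286 + 8766 + 343 = 9395 days.
9395 mod 7 = 1, so 1 day after Saturday is Sunday.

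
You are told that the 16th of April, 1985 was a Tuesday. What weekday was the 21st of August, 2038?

Saturday

Day-of-year of April 16, 1985: 106.
Day-of-year of August 21, 2038: 233.
1985 has 365 days, so 365 − 106 = 259 days remain in 1985.
Full years 1986–2037: 39 common + 13 leap = 39×365 + 13×366 = 18993 days.
Total: 259 + 18993 + 233 = 19485 days.
19485 mod 7 = 4, so 4 days after Tuesday is Saturday.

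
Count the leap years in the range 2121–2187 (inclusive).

Years divisible by 4: 2124, 2128, …, 2184 — 16 in all.
No century exceptions apply. Count: 16.

16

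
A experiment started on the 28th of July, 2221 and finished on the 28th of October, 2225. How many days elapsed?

July 28, 2221 → July 28, 2222: 365 days.
July 28, 2222 → July 28, 2223: 365 days.
July 28, 2223 → July 28, 2224: 366 days (2224 is a leap year).
July 28, 2224 → July 28, 2225: 365 days.
July 2225: 31 − 28 = 3 days remain.
Then August (31), September (30): 31 + 30 = 61 days.
October 1–28, 2225: 28 days.
Residual: 92 days.
Total: 1553 days.

1553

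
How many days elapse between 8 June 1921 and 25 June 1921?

17

Within June 1921: 25 − 8 = 17 days.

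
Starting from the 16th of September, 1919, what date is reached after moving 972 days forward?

the 15th of May, 1922

Count 972 days after September 16, 1919:
September 16, 1919 → September 16, 1920: 366 days (1920 is a leap year).
September 16, 1920 → September 16, 1921: 365 days.
September 1921: 30 − 16 = 14 days remain.
Then October (31), November (30), December (31), January (31), February 1922 (28), March (31), April (30): 31 + 30 + 31 + 31 + 28 + 31 + 30 = 212 days.
May 1–15, 1922: 15 days.
Residual: 241 days.
Total: 972 days.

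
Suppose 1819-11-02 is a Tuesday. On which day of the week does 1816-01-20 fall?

Saturday

Count forward from the earlier date (January 20, 1816) to the later (November 2, 1819):
Day-of-year of January 20, 1816: 20.
Day-of-year of November 2, 1819: 306.
1816 has 366 days, so 366 − 20 = 346 days remain in 1816.
Full years: 1817: 365; 1818: 365. Sum = 730.
Total: 346 + 730 + 306 = 1382 days.
1382 mod 7 = 3, so 3 days before Tuesday is Saturday.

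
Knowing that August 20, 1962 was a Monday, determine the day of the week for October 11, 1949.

Count forward from the earlier date (October 11, 1949) to the later (August 20, 1962):
Day-of-year of October 11, 1949: 284.
Day-of-year of August 20, 1962: 232.
1949 has 365 days, so 365 − 284 = 81 days remain in 1949.
Full years 1950–1961: 9 common + 3 leap = 9×365 + 3×366 = 4383 days.
Total: 81 + 4383 + 232 = 4696 days.
4696 mod 7 = 6, so 6 days before Monday is Tuesday.

Tuesday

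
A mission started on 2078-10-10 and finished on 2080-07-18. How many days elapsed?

Day-of-year of October 10, 2078: 283.
Day-of-year of July 18, 2080: 200.
2078 has 365 days, so 365 − 283 = 82 days remain in 2078.
Full years: 2079: 365. Sum = 365.
Total: 82 + 365 + 200 = 647 days.

647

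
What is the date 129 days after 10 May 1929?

16 September 1929

Count 129 days after May 10, 1929:
May 1929: 31 − 10 = 21 days remain.
Then June (30), July (31), August (31): 30 + 31 + 31 = 92 days.
September 1–16, 1929: 16 days.
Total: 21 + 92 + 16 = 129 days.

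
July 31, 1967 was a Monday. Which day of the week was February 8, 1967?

Count forward from the earlier date (February 8, 1967) to the later (July 31, 1967):
February 1967: 28 − 8 = 20 days remain (1967 is not a leap year, so February has 28 days).
Then March (31), April (30), May (31), June (30): 31 + 30 + 31 + 30 = 122 days.
July 1–31, 1967: 31 days.
Total: 20 + 122 + 31 = 173 days.
173 mod 7 = 5, so 5 days before Monday is Wednesday.

Wednesday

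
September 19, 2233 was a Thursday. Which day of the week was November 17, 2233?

Sunday

September 2233: 30 − 19 = 11 days remain.
Then October (31): 31 days.
November 1–17, 2233: 17 days.
Total: 11 + 31 + 17 = 59 days.
59 mod 7 = 3, so 3 days after Thursday is Sunday.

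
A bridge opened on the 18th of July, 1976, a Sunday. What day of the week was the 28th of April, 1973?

Saturday

Count forward from the earlier date (April 28, 1973) to the later (July 18, 1976):
April 28, 1973 → April 28, 1974: 365 days.
April 28, 1974 → April 28, 1975: 365 days.
April 28, 1975 → April 28, 1976: 366 days (1976 is a leap year).
April 1976: 30 − 28 = 2 days remain.
Then May (31), June (30): 31 + 30 = 61 days.
July 1–18, 1976: 18 days.
Residual: 81 days.
Total: 1177 days.
1177 mod 7 = 1, so 1 day before Sunday is Saturday.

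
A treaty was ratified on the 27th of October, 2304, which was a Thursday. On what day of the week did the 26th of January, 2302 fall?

Count forward from the earlier date (January 26, 2302) to the later (October 27, 2304):
January 26, 2302 → January 26, 2303: 365 days.
January 26, 2303 → January 26, 2304: 365 days.
January 2304: 31 − 26 = 5 days remain.
Then February 2304 (29), March (31), April (30), May (31), June (30), July (31), August (31), September (30): 29 + 31 + 30 + 31 + 30 + 31 + 31 + 30 = 243 days.
October 1–27, 2304: 27 days.
Residual: 275 days.
Total: 1005 days.
1005 mod 7 = 4, so 4 days before Thursday is Sunday.

Sunday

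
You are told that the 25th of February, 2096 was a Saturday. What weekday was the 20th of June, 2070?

Count forward from the earlier date (June 20, 2070) to the later (February 25, 2096):
From June 20, 2070 to June 20, 2095: 25 years, of which 6 contain a Feb 29 — 19×365 + 6×366 = 9131 days.
June 2095: 30 − 20 = 10 days remain.
Then July (31), August (31), September (30), October (31), November (30), December (31), January (31): 31 + 31 + 30 + 31 + 30 + 31 + 31 = 215 days.
February 1–25, 2096: 25 days (2096 is a leap year).
Residual: 250 days.
Total: 9381 days.
9381 mod 7 = 1, so 1 day before Saturday is Friday.

Friday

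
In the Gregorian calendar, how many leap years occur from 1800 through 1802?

Years divisible by 4 in [1800, 1802]: 1800.
Of these, 1800 is divisible by 100 but not 400, so not leap.
Leap years: 1 − 1 = 0.

0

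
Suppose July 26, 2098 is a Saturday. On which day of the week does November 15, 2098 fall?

July 2098: 31 − 26 = 5 days remain.
Then August (31), September (30), October (31): 31 + 30 + 31 = 92 days.
November 1–15, 2098: 15 days.
Total: 5 + 92 + 15 = 112 days.
112 is a multiple of 7, so November 15, 2098 falls on the same weekday: Saturday.

Saturday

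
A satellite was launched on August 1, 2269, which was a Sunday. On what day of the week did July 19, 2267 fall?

Count forward from the earlier date (July 19, 2267) to the later (August 1, 2269):
July 2267: 31 − 19 = 12 days remain.
Then 24 full months totalling 731 days.
August 1, 2269: 1 day.
Total: 12 + 731 + 1 = 744 days.
744 mod 7 = 2, so 2 days before Sunday is Friday.

Friday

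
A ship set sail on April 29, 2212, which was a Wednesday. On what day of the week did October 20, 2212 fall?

Tuesday

April 2212: 30 − 29 = 1 day remains.
Then May (31), June (30), July (31), August (31), September (30): 31 + 30 + 31 + 31 + 30 = 153 days.
October 1–20, 2212: 20 days.
Total: 1 + 153 + 20 = 174 days.
174 mod 7 = 6, so 6 days after Wednesday is Tuesday.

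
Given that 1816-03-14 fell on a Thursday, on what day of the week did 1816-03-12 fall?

Tuesday

Count forward from the earlier date (March 12, 1816) to the later (March 14, 1816):
Within March 1816: 14 − 12 = 2 days.
2 mod 7 = 2, so 2 days before Thursday is Tuesday.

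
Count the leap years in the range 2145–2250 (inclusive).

Years divisible by 4: 2148, 2152, …, 2248 — 26 in all.
Of these, 2200 is divisible by 100 but not 400, so not leap.
Leap years: 26 − 1 = 25.

25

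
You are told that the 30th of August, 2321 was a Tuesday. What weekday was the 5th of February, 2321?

Saturday

Count forward from the earlier date (February 5, 2321) to the later (August 30, 2321):
February 2321: 28 − 5 = 23 days remain (2321 is not a leap year, so February has 28 days).
Then March (31), April (30), May (31), June (30), July (31): 31 + 30 + 31 + 30 + 31 = 153 days.
August 1–30, 2321: 30 days.
Total: 23 + 153 + 30 = 206 days.
206 mod 7 = 3, so 3 days before Tuesday is Saturday.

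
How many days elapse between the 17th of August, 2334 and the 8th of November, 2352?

6658

From August 17, 2334 to August 17, 2352: 18 years, of which 5 contain a Feb 29 — 13×365 + 5×366 = 6575 days.
August 2352: 31 − 17 = 14 days remain.
Then September (30), October (31): 30 + 31 = 61 days.
November 1–8, 2352: 8 days.
Residual: 83 days.
Total: 6658 days.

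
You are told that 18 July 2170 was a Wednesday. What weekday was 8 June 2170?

Count forward from the earlier date (June 8, 2170) to the later (July 18, 2170):
June 2170: 30 − 8 = 22 days remain.
July 1–18, 2170: 18 days.
Total: 22 + 18 = 40 days.
40 mod 7 = 5, so 5 days before Wednesday is Friday.

Friday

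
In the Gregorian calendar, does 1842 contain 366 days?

1842 is not a leap year.

No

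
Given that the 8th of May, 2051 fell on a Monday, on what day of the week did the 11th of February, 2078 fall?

Friday

Day-of-year of May 8, 2051: 128.
Day-of-year of February 11, 2078: 42.
2051 has 365 days, so 365 − 128 = 237 days remain in 2051.
Full years 2052–2077: 19 common + 7 leap = 19×365 + 7×366 = 9497 days.
Total: 237 + 9497 + 42 = 9776 days.
9776 mod 7 = 4, so 4 days after Monday is Friday.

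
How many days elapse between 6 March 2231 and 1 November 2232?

Day-of-year of March 6, 2231: 65.
Day-of-year of November 1, 2232: 306.
2231 has 365 days, so 365 − 65 = 300 days remain in 2231.
Total: 300 + 306 = 606 days.

606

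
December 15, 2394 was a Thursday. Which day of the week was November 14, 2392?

Saturday

Count forward from the earlier date (November 14, 2392) to the later (December 15, 2394):
November 14, 2392 → November 14, 2393: 365 days.
November 14, 2393 → November 14, 2394: 365 days.
November 2394: 30 − 14 = 16 days remain.
December 1–15, 2394: 15 days.
Residual: 31 days.
Total: 761 days.
761 mod 7 = 5, so 5 days before Thursday is Saturday.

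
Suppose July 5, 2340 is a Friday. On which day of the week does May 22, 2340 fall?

Count forward from the earlier date (May 22, 2340) to the later (July 5, 2340):
May 2340: 31 − 22 = 9 days remain.
Then June (30): 30 days.
July 1–5, 2340: 5 days.
Total: 9 + 30 + 5 = 44 days.
44 mod 7 = 2, so 2 days before Friday is Wednesday.

Wednesday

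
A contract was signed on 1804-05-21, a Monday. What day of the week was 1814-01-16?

Sunday

From May 21, 1804 to May 21, 1813: 9 years, of which 2 contain a Feb 29 — 7×365 + 2×366 = 3287 days.
May 1813: 31 − 21 = 10 days remain.
Then June (30), July (31), August (31), September (30), October (31), November (30), December (31): 30 + 31 + 31 + 30 + 31 + 30 + 31 = 214 days.
January 1–16, 1814: 16 days.
Residual: 240 days.
Total: 3527 days.
3527 mod 7 = 6, so 6 days after Monday is Sunday.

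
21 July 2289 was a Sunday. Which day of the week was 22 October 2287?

Count forward from the earlier date (October 22, 2287) to the later (July 21, 2289):
October 2287: 31 − 22 = 9 days remain.
Then 20 full months totalling 608 days.
July 1–21, 2289: 21 days.
Total: 9 + 608 + 21 = 638 days.
638 mod 7 = 1, so 1 day before Sunday is Saturday.

Saturday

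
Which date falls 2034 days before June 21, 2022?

November 25, 2016

Count 2034 days before June 21, 2022:
Day-of-year of November 25, 2016: 330.
Day-of-year of June 21, 2022: 172.
2016 has 366 days, so 366 − 330 = 36 days remain in 2016.
Full years: 2017: 365; 2018: 365; 2019: 365; 2020: 366; 2021: 365. Sum = 1826.
Total: 36 + 1826 + 172 = 2034 days.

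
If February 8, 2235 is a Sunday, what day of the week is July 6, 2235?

Monday

February 2235: 28 − 8 = 20 days remain (2235 is not a leap year, so February has 28 days).
Then March (31), April (30), May (31), June (30): 31 + 30 + 31 + 30 = 122 days.
July 1–6, 2235: 6 days.
Total: 20 + 122 + 6 = 148 days.
148 mod 7 = 1, so 1 day after Sunday is Monday.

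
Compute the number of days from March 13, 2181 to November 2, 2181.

234

March 2181: 31 − 13 = 18 days remain.
Then April (30), May (31), June (30), July (31), August (31), September (30), October (31): 30 + 31 + 30 + 31 + 31 + 30 + 31 = 214 days.
November 1–2, 2181: 2 days.
Total: 18 + 214 + 2 = 234 days.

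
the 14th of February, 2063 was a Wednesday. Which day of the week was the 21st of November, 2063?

February 2063: 28 − 14 = 14 days remain (2063 is not a leap year, so February has 28 days).
Then March (31), April (30), May (31), June (30), July (31), August (31), September (30), October (31): 31 + 30 + 31 + 30 + 31 + 31 + 30 + 31 = 245 days.
November 1–21, 2063: 21 days.
Total: 14 + 245 + 21 = 280 days.
280 is a multiple of 7, so the 21st of November, 2063 falls on the same weekday: Wednesday.

Wednesday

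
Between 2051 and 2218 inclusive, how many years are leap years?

40

Years divisible by 4: 2052, 2056, …, 2216 — 42 in all.
Of these, 2100, 2200 are divisible by 100 but not 400, so not leap.
Leap years: 42 − 2 = 40.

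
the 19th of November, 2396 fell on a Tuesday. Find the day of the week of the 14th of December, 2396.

November 2396: 30 − 19 = 11 days remain.
December 1–14, 2396: 14 days.
Total: 11 + 14 = 25 days.
25 mod 7 = 4, so 4 days after Tuesday is Saturday.

Saturday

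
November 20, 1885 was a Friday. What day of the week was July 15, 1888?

November 20, 1885 → November 20, 1886: 365 days.
November 20, 1886 → November 20, 1887: 365 days.
November 1887: 30 − 20 = 10 days remain.
Then December (31), January (31), February 1888 (29), March (31), April (30), May (31), June (30): 31 + 31 + 29 + 31 + 30 + 31 + 30 = 213 days.
July 1–15, 1888: 15 days.
Residual: 238 days.
Total: 968 days.
968 mod 7 = 2, so 2 days after Friday is Sunday.

Sunday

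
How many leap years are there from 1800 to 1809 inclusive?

Years divisible by 4 in [1800, 1809]: 1800, 1804, 1808.
Of these, 1800 is divisible by 100 but not 400, so not leap.
Leap years: 3 − 1 = 2.

2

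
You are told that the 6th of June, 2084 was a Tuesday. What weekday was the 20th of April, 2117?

Tuesday

From June 6, 2084 to June 6, 2116: 32 years, of which 7 contain a Feb 29 — 25×365 + 7×366 = 11687 days.
(2100 is not a leap year (divisible by 100 but not 400).)
June 2116: 30 − 6 = 24 days remain.
Then 9 full months totalling 274 days.
April 1–20, 2117: 20 days.
Residual: 318 days.
Total: 12005 days.
12005 is a multiple of 7, so the 20th of April, 2117 falls on the same weekday: Tuesday.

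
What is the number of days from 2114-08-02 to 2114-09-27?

August 2114: 31 − 2 = 29 days remain.
September 1–27, 2114: 27 days.
Total: 29 + 27 = 56 days.

56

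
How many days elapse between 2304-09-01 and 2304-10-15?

September 2304: 30 − 1 = 29 days remain.
October 1–15, 2304: 15 days.
Total: 29 + 15 = 44 days.

44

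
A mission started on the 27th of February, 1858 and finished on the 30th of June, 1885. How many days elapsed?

Day-of-year of February 27, 1858: 58.
Day-of-year of June 30, 1885: 181.
1858 has 365 days, so 365 − 58 = 307 days remain in 1858.
Full years 1859–1884: 19 common + 7 leap = 19×365 + 7×366 = 9497 days.
Total: 307 + 9497 + 181 = 9985 days.

9985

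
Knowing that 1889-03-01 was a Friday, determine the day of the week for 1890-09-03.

Wednesday

Day-of-year of March 1, 1889: 60.
Day-of-year of September 3, 1890: 246.
1889 has 365 days, so 365 − 60 = 305 days remain in 1889.
Total: 305 + 246 = 551 days.
551 mod 7 = 5, so 5 days after Friday is Wednesday.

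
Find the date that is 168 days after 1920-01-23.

1920-07-09

Count 168 days after January 23, 1920:
January 1920: 31 − 23 = 8 days remain.
Then February 1920 (29), March (31), April (30), May (31), June (30): 29 + 31 + 30 + 31 + 30 = 151 days.
July 1–9, 1920: 9 days.
Total: 8 + 151 + 9 = 168 days.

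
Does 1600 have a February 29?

1600 is a leap year (divisible by 400).

Yes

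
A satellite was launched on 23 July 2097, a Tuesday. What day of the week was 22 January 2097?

Tuesday

Count forward from the earlier date (January 22, 2097) to the later (July 23, 2097):
January 2097: 31 − 22 = 9 days remain.
Then February 2097 (28), March (31), April (30), May (31), June (30): 28 + 31 + 30 + 31 + 30 = 150 days.
July 1–23, 2097: 23 days.
Total: 9 + 150 + 23 = 182 days.
182 is a multiple of 7, so 22 January 2097 falls on the same weekday: Tuesday.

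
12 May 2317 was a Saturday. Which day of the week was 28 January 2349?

Day-of-year of May 12, 2317: 132.
Day-of-year of January 28, 2349: 28.
2317 has 365 days, so 365 − 132 = 233 days remain in 2317.
Full years 2318–2348: 23 common + 8 leap = 23×365 + 8×366 = 11323 days.
Total: 233 + 11323 + 28 = 11584 days.
11584 mod 7 = 6, so 6 days after Saturday is Friday.

Friday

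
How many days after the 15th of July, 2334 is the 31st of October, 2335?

July 15, 2334 → July 15, 2335: 365 days.
July 2335: 31 − 15 = 16 days remain.
Then August (31), September (30): 31 + 30 = 61 days.
October 1–31, 2335: 31 days.
Residual: 108 days.
Total: 473 days.

473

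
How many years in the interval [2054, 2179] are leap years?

Years divisible by 4: 2056, 2060, …, 2176 — 31 in all.
Of these, 2100 is divisible by 100 but not 400, so not leap.
Leap years: 31 − 1 = 30.

30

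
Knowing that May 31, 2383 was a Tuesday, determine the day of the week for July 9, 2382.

Count forward from the earlier date (July 9, 2382) to the later (May 31, 2383):
July 2382: 31 − 9 = 22 days remain.
Then 9 full months totalling 273 days.
May 1–31, 2383: 31 days.
Total: 22 + 273 + 31 = 326 days.
326 mod 7 = 4, so 4 days before Tuesday is Friday.

Friday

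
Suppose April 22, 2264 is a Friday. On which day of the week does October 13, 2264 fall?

Thursday

April 2264: 30 − 22 = 8 days remain.
Then May (31), June (30), July (31), August (31), September (30): 31 + 30 + 31 + 31 + 30 = 153 days.
October 1–13, 2264: 13 days.
Total: 8 + 153 + 13 = 174 days.
174 mod 7 = 6, so 6 days after Friday is Thursday.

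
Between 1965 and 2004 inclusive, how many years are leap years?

Years divisible by 4 in [1965, 2004]: 1968, 1972, 1976, 1980, 1984, 1988, 1992, 1996, 2000, 2004.
2000 is divisible by 400, so still leap.
No century exceptions apply. Count: 10.

10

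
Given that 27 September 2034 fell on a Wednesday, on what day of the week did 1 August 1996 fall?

Count forward from the earlier date (August 1, 1996) to the later (September 27, 2034):
Day-of-year of August 1, 1996: 214.
Day-of-year of September 27, 2034: 270.
1996 has 366 days, so 366 − 214 = 152 days remain in 1996.
Full years 1997–2033: 28 common + 9 leap = 28×365 + 9×366 = 13514 days.
Total: 152 + 13514 + 270 = 13936 days.
13936 mod 7 = 6, so 6 days before Wednesday is Thursday.

Thursday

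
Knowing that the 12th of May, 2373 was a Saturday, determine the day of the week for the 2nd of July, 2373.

May 2373: 31 − 12 = 19 days remain.
Then June (30): 30 days.
July 1–2, 2373: 2 days.
Total: 19 + 30 + 2 = 51 days.
51 mod 7 = 2, so 2 days after Saturday is Monday.

Monday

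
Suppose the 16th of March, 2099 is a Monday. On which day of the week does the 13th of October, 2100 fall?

March 2099: 31 − 16 = 15 days remain.
Then 18 full months totalling 548 days.
October 1–13, 2100: 13 days.
Total: 15 + 548 + 13 = 576 days.
576 mod 7 = 2, so 2 days after Monday is Wednesday.

Wednesday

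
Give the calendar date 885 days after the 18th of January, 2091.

the 21st of June, 2093

Count 885 days after January 18, 2091:
January 18, 2091 → January 18, 2092: 365 days.
January 18, 2092 → January 18, 2093: 366 days (2092 is a leap year).
January 2093: 31 − 18 = 13 days remain.
Then February 2093 (28), March (31), April (30), May (31): 28 + 31 + 30 + 31 = 120 days.
June 1–21, 2093: 21 days.
Residual: 154 days.
Total: 885 days.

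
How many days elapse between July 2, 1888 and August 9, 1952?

Day-of-year of July 2, 1888: 184.
Day-of-year of August 9, 1952: 222.
1888 has 366 days, so 366 − 184 = 182 days remain in 1888.
Full years 1889–1951: 49 common + 14 leap = 49×365 + 14×366 = 23009 days.
Total: 182 + 23009 + 222 = 23413 days.

23413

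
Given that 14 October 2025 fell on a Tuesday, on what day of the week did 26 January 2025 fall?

Count forward from the earlier date (January 26, 2025) to the later (October 14, 2025):
January 2025: 31 − 26 = 5 days remain.
Then February 2025 (28), March (31), April (30), May (31), June (30), July (31), August (31), September (30): 28 + 31 + 30 + 31 + 30 + 31 + 31 + 30 = 242 days.
October 1–14, 2025: 14 days.
Total: 5 + 242 + 14 = 261 days.
261 mod 7 = 2, so 2 days before Tuesday is Sunday.

Sunday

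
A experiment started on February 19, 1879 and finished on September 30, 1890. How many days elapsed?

Day-of-year of February 19, 1879: 50.
Day-of-year of September 30, 1890: 273.
1879 has 365 days, so 365 − 50 = 315 days remain in 1879.
Full years 1880–1889: 7 common + 3 leap = 7×365 + 3×366 = 3653 days.
Total: 315 + 3653 + 273 = 4241 days.

4241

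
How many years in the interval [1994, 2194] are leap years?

49

Years divisible by 4: 1996, 2000, …, 2192 — 50 in all.
Of these, 2100 is divisible by 100 but not 400, so not leap.
2000 is divisible by 400, so still leap.
Leap years: 50 − 1 = 49.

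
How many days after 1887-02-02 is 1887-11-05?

276

February 1887: 28 − 2 = 26 days remain (1887 is not a leap year, so February has 28 days).
Then March (31), April (30), May (31), June (30), July (31), August (31), September (30), October (31): 31 + 30 + 31 + 30 + 31 + 31 + 30 + 31 = 245 days.
November 1–5, 1887: 5 days.
Total: 26 + 245 + 5 = 276 days.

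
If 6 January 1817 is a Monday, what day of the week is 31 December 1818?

Thursday

January 6, 1817 → January 6, 1818: 365 days.
January 1818: 31 − 6 = 25 days remain.
Then 10 full months totalling 303 days.
December 1–31, 1818: 31 days.
Residual: 359 days.
Total: 724 days.
724 mod 7 = 3, so 3 days after Monday is Thursday.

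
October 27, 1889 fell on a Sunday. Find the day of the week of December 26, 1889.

October 1889: 31 − 27 = 4 days remain.
Then November (30): 30 days.
December 1–26, 1889: 26 days.
Total: 4 + 30 + 26 = 60 days.
60 mod 7 = 4, so 4 days after Sunday is Thursday.

Thursday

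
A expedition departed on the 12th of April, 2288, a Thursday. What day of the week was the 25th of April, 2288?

Wednesday

Within April 2288: 25 − 12 = 13 days.
13 mod 7 = 6, so 6 days after Thursday is Wednesday.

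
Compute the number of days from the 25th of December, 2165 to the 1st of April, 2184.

6672

Day-of-year of December 25, 2165: 359.
Day-of-year of April 1, 2184: 92.
2165 has 365 days, so 365 − 359 = 6 days remain in 2165.
Full years 2166–2183: 14 common + 4 leap = 14×365 + 4×366 = 6574 days.
Total: 6 + 6574 + 92 = 6672 days.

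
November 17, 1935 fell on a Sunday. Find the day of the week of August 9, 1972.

From November 17, 1935 to November 17, 1971: 36 years, of which 9 contain a Feb 29 — 27×365 + 9×366 = 13149 days.
November 1971: 30 − 17 = 13 days remain.
Then December (31), January (31), February 1972 (29), March (31), April (30), May (31), June (30), July (31): 31 + 31 + 29 + 31 + 30 + 31 + 30 + 31 = 244 days.
August 1–9, 1972: 9 days.
Residual: 266 days.
Total: 13415 days.
13415 mod 7 = 3, so 3 days after Sunday is Wednesday.

Wednesday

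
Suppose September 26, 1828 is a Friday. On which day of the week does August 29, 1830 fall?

Sunday

September 1828: 30 − 26 = 4 days remain.
Then 22 full months totalling 669 days.
August 1–29, 1830: 29 days.
Total: 4 + 669 + 29 = 702 days.
702 mod 7 = 2, so 2 days after Friday is Sunday.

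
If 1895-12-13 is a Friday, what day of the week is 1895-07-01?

Monday

Count forward from the earlier date (July 1, 1895) to the later (December 13, 1895):
July 1895: 31 − 1 = 30 days remain.
Then August (31), September (30), October (31), November (30): 31 + 30 + 31 + 30 = 122 days.
December 1–13, 1895: 13 days.
Total: 30 + 122 + 13 = 165 days.
165 mod 7 = 4, so 4 days before Friday is Monday.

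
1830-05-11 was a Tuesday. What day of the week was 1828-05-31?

Saturday

Count forward from the earlier date (May 31, 1828) to the later (May 11, 1830):
Day-of-year of May 31, 1828: 152.
Day-of-year of May 11, 1830: 131.
1828 has 366 days, so 366 − 152 = 214 days remain in 1828.
Full years: 1829: 365. Sum = 365.
Total: 214 + 365 + 131 = 710 days.
710 mod 7 = 3, so 3 days before Tuesday is Saturday.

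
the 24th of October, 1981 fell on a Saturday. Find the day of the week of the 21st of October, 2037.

Wednesday

From October 24, 1981 to October 24, 2036: 55 years, of which 14 contain a Feb 29 — 41×365 + 14×366 = 20089 days.
(2000 is a leap year (divisible by 400).)
October 2036: 31 − 24 = 7 days remain.
Then 11 full months totalling 334 days.
October 1–21, 2037: 21 days.
Residual: 362 days.
Total: 20451 days.
20451 mod 7 = 4, so 4 days after Saturday is Wednesday.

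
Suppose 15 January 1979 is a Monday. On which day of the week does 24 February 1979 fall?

Saturday

January 1979: 31 − 15 = 16 days remain.
February 1–24, 1979: 24 days (1979 is not a leap year).
Total: 16 + 24 = 40 days.
40 mod 7 = 5, so 5 days after Monday is Saturday.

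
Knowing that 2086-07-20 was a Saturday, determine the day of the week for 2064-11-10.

Count forward from the earlier date (November 10, 2064) to the later (July 20, 2086):
From November 10, 2064 to November 10, 2085: 21 years, of which 5 contain a Feb 29 — 16×365 + 5×366 = 7670 days.
November 2085: 30 − 10 = 20 days remain.
Then December (31), January (31), February 2086 (28), March (31), April (30), May (31), June (30): 31 + 31 + 28 + 31 + 30 + 31 + 30 = 212 days.
July 1–20, 2086: 20 days.
Residual: 252 days.
Total: 7922 days.
7922 mod 7 = 5, so 5 days before Saturday is Monday.

Monday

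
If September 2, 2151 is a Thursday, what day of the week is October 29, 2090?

Count forward from the earlier date (October 29, 2090) to the later (September 2, 2151):
Day-of-year of October 29, 2090: 302.
Day-of-year of September 2, 2151: 245.
2090 has 365 days, so 365 − 302 = 63 days remain in 2090.
Full years 2091–2150: 46 common + 14 leap = 46×365 + 14×366 = 21914 days.
Total: 63 + 21914 + 245 = 22222 days.
22222 mod 7 = 4, so 4 days before Thursday is Sunday.

Sunday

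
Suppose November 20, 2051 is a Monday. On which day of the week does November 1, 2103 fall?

From November 20, 2051 to November 20, 2102: 51 years, of which 12 contain a Feb 29 — 39×365 + 12×366 = 18627 days.
(2100 is not a leap year (divisible by 100 but not 400).)
November 2102: 30 − 20 = 10 days remain.
Then 11 full months totalling 335 days.
November 1, 2103: 1 day.
Residual: 346 days.
Total: 18973 days.
18973 mod 7 = 3, so 3 days after Monday is Thursday.

Thursday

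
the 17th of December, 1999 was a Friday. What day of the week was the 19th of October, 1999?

Tuesday

Count forward from the earlier date (October 19, 1999) to the later (December 17, 1999):
October 1999: 31 − 19 = 12 days remain.
Then November (30): 30 days.
December 1–17, 1999: 17 days.
Total: 12 + 30 + 17 = 59 days.
59 mod 7 = 3, so 3 days before Friday is Tuesday.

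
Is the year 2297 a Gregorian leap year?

No

2297 is not a leap year.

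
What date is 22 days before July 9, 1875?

June 17, 1875

Count 22 days before July 9, 1875:
June 1875: 30 − 17 = 13 days remain.
July 1–9, 1875: 9 days.
Total: 13 + 9 = 22 days.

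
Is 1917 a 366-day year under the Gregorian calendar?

No

1917 is not a leap year.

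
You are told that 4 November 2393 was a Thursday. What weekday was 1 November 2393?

Count forward from the earlier date (November 1, 2393) to the later (November 4, 2393):
Within November 2393: 4 − 1 = 3 days.
3 mod 7 = 3, so 3 days before Thursday is Monday.

Monday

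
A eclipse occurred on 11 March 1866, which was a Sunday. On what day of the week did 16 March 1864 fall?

Count forward from the earlier date (March 16, 1864) to the later (March 11, 1866):
March 16, 1864 → March 16, 1865: 365 days.
March 1865: 31 − 16 = 15 days remain.
Then 11 full months totalling 334 days.
March 1–11, 1866: 11 days.
Residual: 360 days.
Total: 725 days.
725 mod 7 = 4, so 4 days before Sunday is Wednesday.

Wednesday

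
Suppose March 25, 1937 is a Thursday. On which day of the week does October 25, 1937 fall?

March 1937: 31 − 25 = 6 days remain.
Then April (30), May (31), June (30), July (31), August (31), September (30): 30 + 31 + 30 + 31 + 31 + 30 = 183 days.
October 1–25, 1937: 25 days.
Total: 6 + 183 + 25 = 214 days.
214 mod 7 = 4, so 4 days after Thursday is Monday.

Monday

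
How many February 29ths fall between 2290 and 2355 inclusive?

Years divisible by 4: 2292, 2296, …, 2352 — 16 in all.
Of these, 2300 is divisible by 100 but not 400, so not leap.
Leap years: 16 − 1 = 15.

15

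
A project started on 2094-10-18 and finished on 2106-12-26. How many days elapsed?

4451

Day-of-year of October 18, 2094: 291.
Day-of-year of December 26, 2106: 360.
2094 has 365 days, so 365 − 291 = 74 days remain in 2094.
Full years 2095–2105: 9 common + 2 leap = 9×365 + 2×366 = 4017 days.
Total: 74 + 4017 + 360 = 4451 days.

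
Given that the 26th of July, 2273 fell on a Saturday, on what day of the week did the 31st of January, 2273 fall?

Count forward from the earlier date (January 31, 2273) to the later (July 26, 2273):
January 2273: 31 − 31 = 0 days remain.
Then February 2273 (28), March (31), April (30), May (31), June (30): 28 + 31 + 30 + 31 + 30 = 150 days.
July 1–26, 2273: 26 days.
Total: 0 + 150 + 26 = 176 days.
176 mod 7 = 1, so 1 day before Saturday is Friday.

Friday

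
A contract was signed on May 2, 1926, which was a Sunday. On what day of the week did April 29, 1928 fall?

Day-of-year of May 2, 1926: 122.
Day-of-year of April 29, 1928: 120.
1926 has 365 days, so 365 − 122 = 243 days remain in 1926.
Full years: 1927: 365. Sum = 365.
Total: 243 + 365 + 120 = 728 days.
728 is a multiple of 7, so April 29, 1928 falls on the same weekday: Sunday.

Sunday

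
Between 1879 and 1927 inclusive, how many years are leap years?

11

Years divisible by 4 in [1879, 1927]: 1880, 1884, 1888, 1892, 1896, 1900, 1904, 1908, 1912, 1916, 1920, 1924.
Of these, 1900 is divisible by 100 but not 400, so not leap.
Leap years: 12 − 1 = 11.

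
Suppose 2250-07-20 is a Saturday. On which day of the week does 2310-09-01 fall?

Thursday

From July 20, 2250 to July 20, 2310: 60 years, of which 14 contain a Feb 29 — 46×365 + 14×366 = 21914 days.
(2300 is not a leap year (divisible by 100 but not 400).)
July 2310: 31 − 20 = 11 days remain.
Then August (31): 31 days.
September 1, 2310: 1 day.
Residual: 43 days.
Total: 21957 days.
21957 mod 7 = 5, so 5 days after Saturday is Thursday.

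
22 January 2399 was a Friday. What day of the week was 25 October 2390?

Thursday

Count forward from the earlier date (October 25, 2390) to the later (January 22, 2399):
From October 25, 2390 to October 25, 2398: 8 years, of which 2 contain a Feb 29 — 6×365 + 2×366 = 2922 days.
October 2398: 31 − 25 = 6 days remain.
Then November (30), December (31): 30 + 31 = 61 days.
January 1–22, 2399: 22 days.
Residual: 89 days.
Total: 3011 days.
3011 mod 7 = 1, so 1 day before Friday is Thursday.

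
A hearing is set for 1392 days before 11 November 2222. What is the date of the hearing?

19 January 2219

Count 1392 days before November 11, 2222:
January 19, 2219 → January 19, 2220: 365 days.
January 19, 2220 → January 19, 2221: 366 days (2220 is a leap year).
January 19, 2221 → January 19, 2222: 365 days.
January 2222: 31 − 19 = 12 days remain.
Then 9 full months totalling 273 days.
November 1–11, 2222: 11 days.
Residual: 296 days.
Total: 1392 days.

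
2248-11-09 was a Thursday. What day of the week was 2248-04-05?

Wednesday

Count forward from the earlier date (April 5, 2248) to the later (November 9, 2248):
April 2248: 30 − 5 = 25 days remain.
Then May (31), June (30), July (31), August (31), September (30), October (31): 31 + 30 + 31 + 31 + 30 + 31 = 184 days.
November 1–9, 2248: 9 days.
Total: 25 + 184 + 9 = 218 days.
218 mod 7 = 1, so 1 day before Thursday is Wednesday.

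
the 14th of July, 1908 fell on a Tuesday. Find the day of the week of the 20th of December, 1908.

Sunday

July 1908: 31 − 14 = 17 days remain.
Then August (31), September (30), October (31), November (30): 31 + 30 + 31 + 30 = 122 days.
December 1–20, 1908: 20 days.
Total: 17 + 122 + 20 = 159 days.
159 mod 7 = 5, so 5 days after Tuesday is Sunday.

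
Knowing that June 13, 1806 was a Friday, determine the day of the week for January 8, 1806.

Wednesday

Count forward from the earlier date (January 8, 1806) to the later (June 13, 1806):
January 1806: 31 − 8 = 23 days remain.
Then February 1806 (28), March (31), April (30), May (31): 28 + 31 + 30 + 31 = 120 days.
June 1–13, 1806: 13 days.
Total: 23 + 120 + 13 = 156 days.
156 mod 7 = 2, so 2 days before Friday is Wednesday.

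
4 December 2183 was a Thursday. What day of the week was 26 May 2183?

Count forward from the earlier date (May 26, 2183) to the later (December 4, 2183):
May 2183: 31 − 26 = 5 days remain.
Then June (30), July (31), August (31), September (30), October (31), November (30): 30 + 31 + 31 + 30 + 31 + 30 = 183 days.
December 1–4, 2183: 4 days.
Total: 5 + 183 + 4 = 192 days.
192 mod 7 = 3, so 3 days before Thursday is Monday.

Monday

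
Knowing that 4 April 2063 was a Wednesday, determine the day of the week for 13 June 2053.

Friday

Count forward from the earlier date (June 13, 2053) to the later (April 4, 2063):
From June 13, 2053 to June 13, 2062: 9 years, of which 2 contain a Feb 29 — 7×365 + 2×366 = 3287 days.
June 2062: 30 − 13 = 17 days remain.
Then 9 full months totalling 274 days.
April 1–4, 2063: 4 days.
Residual: 295 days.
Total: 3582 days.
3582 mod 7 = 5, so 5 days before Wednesday is Friday.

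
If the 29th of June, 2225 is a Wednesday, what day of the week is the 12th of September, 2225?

June 2225: 30 − 29 = 1 day remains.
Then July (31), August (31): 31 + 31 = 62 days.
September 1–12, 2225: 12 days.
Total: 1 + 62 + 12 = 75 days.
75 mod 7 = 5, so 5 days after Wednesday is Monday.

Monday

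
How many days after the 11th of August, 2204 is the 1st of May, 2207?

993

August 11, 2204 → August 11, 2205: 365 days.
August 11, 2205 → August 11, 2206: 365 days.
August 2206: 31 − 11 = 20 days remain.
Then September (30), October (31), November (30), December (31), January (31), February 2207 (28), March (31), April (30): 30 + 31 + 30 + 31 + 31 + 28 + 31 + 30 = 242 days.
May 1, 2207: 1 day.
Residual: 263 days.
Total: 993 days.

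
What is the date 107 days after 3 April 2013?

19 July 2013

Count 107 days after April 3, 2013:
April 2013: 30 − 3 = 27 days remain.
Then May (31), June (30): 31 + 30 = 61 days.
July 1–19, 2013: 19 days.
Total: 27 + 61 + 19 = 107 days.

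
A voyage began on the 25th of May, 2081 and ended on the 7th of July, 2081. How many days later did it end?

43

May 2081: 31 − 25 = 6 days remain.
Then June (30): 30 days.
July 1–7, 2081: 7 days.
Total: 6 + 30 + 7 = 43 days.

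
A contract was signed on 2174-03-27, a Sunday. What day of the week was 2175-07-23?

March 27, 2174 → March 27, 2175: 365 days.
March 2175: 31 − 27 = 4 days remain.
Then April (30), May (31), June (30): 30 + 31 + 30 = 91 days.
July 1–23, 2175: 23 days.
Residual: 118 days.
Total: 483 days.
483 is a multiple of 7, so 2175-07-23 falls on the same weekday: Sunday.

Sunday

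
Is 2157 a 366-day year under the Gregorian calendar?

No

2157 is not a leap year.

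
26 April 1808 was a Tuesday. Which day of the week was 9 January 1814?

April 26, 1808 → April 26, 1809: 365 days.
April 26, 1809 → April 26, 1810: 365 days.
April 26, 1810 → April 26, 1811: 365 days.
April 26, 1811 → April 26, 1812: 366 days (1812 is a leap year).
April 26, 1812 → April 26, 1813: 365 days.
April 1813: 30 − 26 = 4 days remain.
Then May (31), June (30), July (31), August (31), September (30), October (31), November (30), December (31): 31 + 30 + 31 + 31 + 30 + 31 + 30 + 31 = 245 days.
January 1–9, 1814: 9 days.
Residual: 258 days.
Total: 2084 days.
2084 mod 7 = 5, so 5 days after Tuesday is Sunday.

Sunday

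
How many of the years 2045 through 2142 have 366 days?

Years divisible by 4: 2048, 2052, …, 2140 — 24 in all.
Of these, 2100 is divisible by 100 but not 400, so not leap.
Leap years: 24 − 1 = 23.

23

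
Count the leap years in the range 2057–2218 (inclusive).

Years divisible by 4: 2060, 2064, …, 2216 — 40 in all.
Of these, 2100, 2200 are divisible by 100 but not 400, so not leap.
Leap years: 40 − 2 = 38.

38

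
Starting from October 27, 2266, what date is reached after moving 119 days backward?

June 30, 2266

Count 119 days before October 27, 2266:
June 2266: 30 − 30 = 0 days remain.
Then July (31), August (31), September (30): 31 + 31 + 30 = 92 days.
October 1–27, 2266: 27 days.
Total: 0 + 92 + 27 = 119 days.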